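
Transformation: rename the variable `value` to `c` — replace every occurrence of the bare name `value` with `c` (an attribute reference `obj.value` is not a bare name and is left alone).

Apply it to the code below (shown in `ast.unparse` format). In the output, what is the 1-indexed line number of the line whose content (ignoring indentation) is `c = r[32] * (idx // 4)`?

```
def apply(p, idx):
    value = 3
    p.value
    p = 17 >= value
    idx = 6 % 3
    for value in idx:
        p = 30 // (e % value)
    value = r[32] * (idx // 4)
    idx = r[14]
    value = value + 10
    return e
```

Transformed code:
def apply(p, idx):
    c = 3
    p.value
    p = 17 >= c
    idx = 6 % 3
    for c in idx:
        p = 30 // (e % c)
    c = r[32] * (idx // 4)
    idx = r[14]
    c = c + 10
    return e

8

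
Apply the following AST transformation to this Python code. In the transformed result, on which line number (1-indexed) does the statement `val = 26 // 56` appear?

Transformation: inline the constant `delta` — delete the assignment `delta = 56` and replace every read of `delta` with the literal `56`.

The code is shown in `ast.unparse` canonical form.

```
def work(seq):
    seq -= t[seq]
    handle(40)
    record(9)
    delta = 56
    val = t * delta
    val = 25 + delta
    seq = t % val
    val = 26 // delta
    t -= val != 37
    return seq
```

8

Transformed code:
def work(seq):
    seq -= t[seq]
    handle(40)
    record(9)
    val = t * 56
    val = 25 + 56
    seq = t % val
    val = 26 // 56
    t -= val != 37
    return seq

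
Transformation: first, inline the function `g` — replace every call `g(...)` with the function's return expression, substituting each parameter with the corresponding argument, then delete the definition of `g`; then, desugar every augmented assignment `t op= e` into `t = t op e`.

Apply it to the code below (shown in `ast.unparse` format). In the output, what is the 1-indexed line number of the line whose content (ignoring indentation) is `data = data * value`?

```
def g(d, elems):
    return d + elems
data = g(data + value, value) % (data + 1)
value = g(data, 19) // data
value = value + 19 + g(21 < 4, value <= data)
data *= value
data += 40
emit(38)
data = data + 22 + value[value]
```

Transformed code:
data = (data + value + value) % (data + 1)
value = (data + 19) // data
value = value + 19 + ((21 < 4) + (value <= data))
data = data * value
data = data + 40
emit(38)
data = data + 22 + value[value]

4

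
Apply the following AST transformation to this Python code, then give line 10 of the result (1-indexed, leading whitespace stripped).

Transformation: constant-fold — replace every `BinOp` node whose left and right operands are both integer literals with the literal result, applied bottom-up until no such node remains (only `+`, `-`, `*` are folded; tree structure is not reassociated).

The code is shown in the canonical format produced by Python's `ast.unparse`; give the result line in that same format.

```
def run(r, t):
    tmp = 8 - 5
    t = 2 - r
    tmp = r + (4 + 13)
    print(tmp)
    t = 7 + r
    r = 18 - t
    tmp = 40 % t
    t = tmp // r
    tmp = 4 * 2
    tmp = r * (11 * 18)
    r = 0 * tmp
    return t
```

Transformed code:
def run(r, t):
    tmp = 3
    t = 2 - r
    tmp = r + 17
    print(tmp)
    t = 7 + r
    r = 18 - t
    tmp = 40 % t
    t = tmp // r
    tmp = 8
    tmp = r * 198
    r = 0 * tmp
    return t

tmp = 8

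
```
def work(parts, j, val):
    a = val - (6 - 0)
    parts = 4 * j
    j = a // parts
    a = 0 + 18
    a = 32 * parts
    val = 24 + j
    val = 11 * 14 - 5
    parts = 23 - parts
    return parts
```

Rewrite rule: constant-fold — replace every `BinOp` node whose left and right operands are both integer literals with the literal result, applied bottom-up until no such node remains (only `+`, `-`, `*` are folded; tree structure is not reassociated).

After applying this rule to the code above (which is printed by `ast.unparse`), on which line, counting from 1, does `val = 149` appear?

Transformed code:
def work(parts, j, val):
    a = val - 6
    parts = 4 * j
    j = a // parts
    a = 18
    a = 32 * parts
    val = 24 + j
    val = 149
    parts = 23 - parts
    return parts

8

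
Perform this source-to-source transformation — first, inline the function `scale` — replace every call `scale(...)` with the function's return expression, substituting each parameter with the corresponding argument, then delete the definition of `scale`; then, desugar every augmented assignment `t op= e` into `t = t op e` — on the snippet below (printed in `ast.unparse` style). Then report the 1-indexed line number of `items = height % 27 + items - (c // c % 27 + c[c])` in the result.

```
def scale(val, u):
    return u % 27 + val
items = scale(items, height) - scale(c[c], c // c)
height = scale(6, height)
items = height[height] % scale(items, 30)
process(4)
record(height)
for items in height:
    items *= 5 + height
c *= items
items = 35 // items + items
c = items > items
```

Transformed code:
items = height % 27 + items - (c // c % 27 + c[c])
height = height % 27 + 6
items = height[height] % (30 % 27 + items)
process(4)
record(height)
for items in height:
    items = items * (5 + height)
c = c * items
items = 35 // items + items
c = items > items

1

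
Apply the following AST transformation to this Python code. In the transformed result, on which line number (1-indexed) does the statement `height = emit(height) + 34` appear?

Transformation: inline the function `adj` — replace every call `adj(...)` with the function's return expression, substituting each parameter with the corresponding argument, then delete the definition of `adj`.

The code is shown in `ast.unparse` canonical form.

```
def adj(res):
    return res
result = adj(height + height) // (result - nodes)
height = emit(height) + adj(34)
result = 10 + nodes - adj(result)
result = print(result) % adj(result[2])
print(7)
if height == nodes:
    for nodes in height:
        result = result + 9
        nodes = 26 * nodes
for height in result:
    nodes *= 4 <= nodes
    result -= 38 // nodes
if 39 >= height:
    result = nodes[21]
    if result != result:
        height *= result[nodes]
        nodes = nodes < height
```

2

Transformed code:
result = (height + height) // (result - nodes)
height = emit(height) + 34
result = 10 + nodes - result
result = print(result) % result[2]
print(7)
if height == nodes:
    for nodes in height:
        result = result + 9
        nodes = 26 * nodes
for height in result:
    nodes *= 4 <= nodes
    result -= 38 // nodes
if 39 >= height:
    result = nodes[21]
    if result != result:
        height *= result[nodes]
        nodes = nodes < height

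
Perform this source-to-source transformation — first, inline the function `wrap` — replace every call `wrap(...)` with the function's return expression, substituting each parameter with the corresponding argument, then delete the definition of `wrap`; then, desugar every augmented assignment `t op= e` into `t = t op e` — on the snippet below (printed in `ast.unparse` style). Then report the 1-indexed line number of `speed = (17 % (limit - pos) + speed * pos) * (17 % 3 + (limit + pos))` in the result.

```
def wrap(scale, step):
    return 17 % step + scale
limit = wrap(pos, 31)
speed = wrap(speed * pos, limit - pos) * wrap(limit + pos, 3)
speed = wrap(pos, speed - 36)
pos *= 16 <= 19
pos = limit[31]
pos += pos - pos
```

2

Transformed code:
limit = 17 % 31 + pos
speed = (17 % (limit - pos) + speed * pos) * (17 % 3 + (limit + pos))
speed = 17 % (speed - 36) + pos
pos = pos * (16 <= 19)
pos = limit[31]
pos = pos + (pos - pos)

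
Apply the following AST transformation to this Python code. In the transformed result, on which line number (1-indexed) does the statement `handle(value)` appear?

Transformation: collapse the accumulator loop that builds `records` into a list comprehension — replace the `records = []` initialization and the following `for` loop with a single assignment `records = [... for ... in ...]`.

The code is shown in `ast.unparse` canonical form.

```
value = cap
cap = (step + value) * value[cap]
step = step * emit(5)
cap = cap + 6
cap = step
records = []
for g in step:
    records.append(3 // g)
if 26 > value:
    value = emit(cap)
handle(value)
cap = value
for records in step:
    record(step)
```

Transformed code:
value = cap
cap = (step + value) * value[cap]
step = step * emit(5)
cap = cap + 6
cap = step
records = [3 // g for g in step]
if 26 > value:
    value = emit(cap)
handle(value)
cap = value
for records in step:
    record(step)

9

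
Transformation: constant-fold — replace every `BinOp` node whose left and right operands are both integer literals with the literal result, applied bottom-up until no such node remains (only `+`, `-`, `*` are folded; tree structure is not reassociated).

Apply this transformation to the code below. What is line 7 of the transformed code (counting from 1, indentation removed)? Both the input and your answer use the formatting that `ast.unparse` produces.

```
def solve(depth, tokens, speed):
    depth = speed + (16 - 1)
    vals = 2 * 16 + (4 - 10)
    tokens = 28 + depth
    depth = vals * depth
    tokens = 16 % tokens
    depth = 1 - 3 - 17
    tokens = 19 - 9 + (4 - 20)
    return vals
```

depth = -19

Transformed code:
def solve(depth, tokens, speed):
    depth = speed + 15
    vals = 26
    tokens = 28 + depth
    depth = vals * depth
    tokens = 16 % tokens
    depth = -19
    tokens = -6
    return vals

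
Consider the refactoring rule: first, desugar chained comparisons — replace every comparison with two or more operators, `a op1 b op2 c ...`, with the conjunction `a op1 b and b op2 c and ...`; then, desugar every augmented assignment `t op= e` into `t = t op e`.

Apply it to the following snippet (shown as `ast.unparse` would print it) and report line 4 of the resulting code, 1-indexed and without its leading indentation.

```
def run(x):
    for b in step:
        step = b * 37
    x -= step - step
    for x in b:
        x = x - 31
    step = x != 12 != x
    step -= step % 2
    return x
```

x = x - (step - step)

Transformed code:
def run(x):
    for b in step:
        step = b * 37
    x = x - (step - step)
    for x in b:
        x = x - 31
    step = x != 12 and 12 != x
    step = step - step % 2
    return x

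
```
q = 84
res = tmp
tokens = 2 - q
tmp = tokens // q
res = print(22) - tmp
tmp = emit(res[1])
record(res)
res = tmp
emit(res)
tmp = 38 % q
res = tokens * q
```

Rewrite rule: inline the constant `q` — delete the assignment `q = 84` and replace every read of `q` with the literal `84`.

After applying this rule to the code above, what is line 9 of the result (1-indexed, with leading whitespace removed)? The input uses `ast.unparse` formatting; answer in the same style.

tmp = 38 % 84

Transformed code:
res = tmp
tokens = 2 - 84
tmp = tokens // 84
res = print(22) - tmp
tmp = emit(res[1])
record(res)
res = tmp
emit(res)
tmp = 38 % 84
res = tokens * 84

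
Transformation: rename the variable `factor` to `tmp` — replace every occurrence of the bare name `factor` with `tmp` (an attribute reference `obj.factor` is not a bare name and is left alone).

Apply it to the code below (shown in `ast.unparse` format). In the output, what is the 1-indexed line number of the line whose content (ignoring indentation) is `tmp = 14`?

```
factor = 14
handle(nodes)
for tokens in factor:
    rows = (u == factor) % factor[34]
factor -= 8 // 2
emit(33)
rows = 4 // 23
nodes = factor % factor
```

1

Transformed code:
tmp = 14
handle(nodes)
for tokens in tmp:
    rows = (u == tmp) % tmp[34]
tmp -= 8 // 2
emit(33)
rows = 4 // 23
nodes = tmp % tmp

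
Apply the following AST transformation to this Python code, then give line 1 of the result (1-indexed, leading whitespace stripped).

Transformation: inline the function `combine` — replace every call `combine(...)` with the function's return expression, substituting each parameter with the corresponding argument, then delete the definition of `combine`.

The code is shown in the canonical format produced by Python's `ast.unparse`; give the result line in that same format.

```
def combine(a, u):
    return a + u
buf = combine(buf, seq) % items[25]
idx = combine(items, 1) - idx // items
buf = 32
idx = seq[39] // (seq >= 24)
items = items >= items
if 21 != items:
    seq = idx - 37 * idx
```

buf = (buf + seq) % items[25]

Transformed code:
buf = (buf + seq) % items[25]
idx = items + 1 - idx // items
buf = 32
idx = seq[39] // (seq >= 24)
items = items >= items
if 21 != items:
    seq = idx - 37 * idx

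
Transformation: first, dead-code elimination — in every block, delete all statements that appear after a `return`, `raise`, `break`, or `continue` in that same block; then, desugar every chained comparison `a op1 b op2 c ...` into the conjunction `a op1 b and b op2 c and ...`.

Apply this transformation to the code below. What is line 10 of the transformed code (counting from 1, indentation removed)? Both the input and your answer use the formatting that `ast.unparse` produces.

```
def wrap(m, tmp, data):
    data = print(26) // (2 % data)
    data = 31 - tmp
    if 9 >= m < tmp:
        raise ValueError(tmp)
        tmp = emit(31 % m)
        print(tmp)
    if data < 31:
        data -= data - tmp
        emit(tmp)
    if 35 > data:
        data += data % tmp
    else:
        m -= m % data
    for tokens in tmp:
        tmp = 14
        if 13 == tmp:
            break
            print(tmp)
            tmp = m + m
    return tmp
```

data += data % tmp

Transformed code:
def wrap(m, tmp, data):
    data = print(26) // (2 % data)
    data = 31 - tmp
    if 9 >= m and m < tmp:
        raise ValueError(tmp)
    if data < 31:
        data -= data - tmp
        emit(tmp)
    if 35 > data:
        data += data % tmp
    else:
        m -= m % data
    for tokens in tmp:
        tmp = 14
        if 13 == tmp:
            break
    return tmp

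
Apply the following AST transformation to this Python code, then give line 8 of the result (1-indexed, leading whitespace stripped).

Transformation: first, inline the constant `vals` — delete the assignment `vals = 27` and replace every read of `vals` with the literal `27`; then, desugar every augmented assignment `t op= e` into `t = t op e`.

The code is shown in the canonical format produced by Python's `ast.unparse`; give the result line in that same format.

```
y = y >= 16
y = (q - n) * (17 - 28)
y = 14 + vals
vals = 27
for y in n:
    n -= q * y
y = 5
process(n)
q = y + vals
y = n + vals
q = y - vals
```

Transformed code:
y = y >= 16
y = (q - n) * (17 - 28)
y = 14 + 27
for y in n:
    n = n - q * y
y = 5
process(n)
q = y + 27
y = n + 27
q = y - 27

q = y + 27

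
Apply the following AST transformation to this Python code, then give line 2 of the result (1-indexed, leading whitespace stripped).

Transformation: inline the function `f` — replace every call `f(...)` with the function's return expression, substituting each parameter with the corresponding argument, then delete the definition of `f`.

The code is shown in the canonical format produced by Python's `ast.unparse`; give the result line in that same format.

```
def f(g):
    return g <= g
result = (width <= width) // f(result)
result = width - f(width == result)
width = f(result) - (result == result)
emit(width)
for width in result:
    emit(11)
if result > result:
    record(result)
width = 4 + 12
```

result = width - ((width == result) <= (width == result))

Transformed code:
result = (width <= width) // (result <= result)
result = width - ((width == result) <= (width == result))
width = (result <= result) - (result == result)
emit(width)
for width in result:
    emit(11)
if result > result:
    record(result)
width = 4 + 12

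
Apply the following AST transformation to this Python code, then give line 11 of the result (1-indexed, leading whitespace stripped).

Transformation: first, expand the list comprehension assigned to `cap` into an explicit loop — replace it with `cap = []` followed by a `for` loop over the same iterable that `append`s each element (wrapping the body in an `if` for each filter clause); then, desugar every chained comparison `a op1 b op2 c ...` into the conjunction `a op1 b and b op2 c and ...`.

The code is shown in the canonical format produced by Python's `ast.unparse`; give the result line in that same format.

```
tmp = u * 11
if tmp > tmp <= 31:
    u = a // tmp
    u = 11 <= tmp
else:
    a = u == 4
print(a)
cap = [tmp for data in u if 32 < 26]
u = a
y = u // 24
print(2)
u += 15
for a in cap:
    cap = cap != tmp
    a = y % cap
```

cap.append(tmp)

Transformed code:
tmp = u * 11
if tmp > tmp and tmp <= 31:
    u = a // tmp
    u = 11 <= tmp
else:
    a = u == 4
print(a)
cap = []
for data in u:
    if 32 < 26:
        cap.append(tmp)
u = a
y = u // 24
print(2)
u += 15
for a in cap:
    cap = cap != tmp
    a = y % cap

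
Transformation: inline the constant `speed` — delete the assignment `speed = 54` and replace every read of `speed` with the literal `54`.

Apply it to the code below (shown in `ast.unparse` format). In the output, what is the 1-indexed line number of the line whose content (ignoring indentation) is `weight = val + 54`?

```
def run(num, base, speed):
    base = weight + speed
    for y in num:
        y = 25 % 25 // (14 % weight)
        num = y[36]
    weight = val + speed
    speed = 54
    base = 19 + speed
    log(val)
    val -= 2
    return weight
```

Transformed code:
def run(num, base, speed):
    base = weight + 54
    for y in num:
        y = 25 % 25 // (14 % weight)
        num = y[36]
    weight = val + 54
    base = 19 + 54
    log(val)
    val -= 2
    return weight

6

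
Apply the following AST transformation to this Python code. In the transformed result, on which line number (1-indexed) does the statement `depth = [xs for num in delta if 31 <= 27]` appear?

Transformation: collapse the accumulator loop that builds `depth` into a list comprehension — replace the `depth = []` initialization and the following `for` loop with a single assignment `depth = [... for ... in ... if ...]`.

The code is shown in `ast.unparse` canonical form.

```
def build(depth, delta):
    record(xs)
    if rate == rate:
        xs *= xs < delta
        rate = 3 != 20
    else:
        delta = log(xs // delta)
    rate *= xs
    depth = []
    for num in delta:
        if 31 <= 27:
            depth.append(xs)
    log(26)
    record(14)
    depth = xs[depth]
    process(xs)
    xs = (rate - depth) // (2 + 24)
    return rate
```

9

Transformed code:
def build(depth, delta):
    record(xs)
    if rate == rate:
        xs *= xs < delta
        rate = 3 != 20
    else:
        delta = log(xs // delta)
    rate *= xs
    depth = [xs for num in delta if 31 <= 27]
    log(26)
    record(14)
    depth = xs[depth]
    process(xs)
    xs = (rate - depth) // (2 + 24)
    return rate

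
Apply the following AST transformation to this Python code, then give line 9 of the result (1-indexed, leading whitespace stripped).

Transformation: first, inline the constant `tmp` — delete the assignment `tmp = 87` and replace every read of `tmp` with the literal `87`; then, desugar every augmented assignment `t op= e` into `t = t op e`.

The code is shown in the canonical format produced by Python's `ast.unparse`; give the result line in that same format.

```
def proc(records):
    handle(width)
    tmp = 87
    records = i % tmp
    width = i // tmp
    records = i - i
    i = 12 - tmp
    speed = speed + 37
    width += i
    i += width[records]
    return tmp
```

Transformed code:
def proc(records):
    handle(width)
    records = i % 87
    width = i // 87
    records = i - i
    i = 12 - 87
    speed = speed + 37
    width = width + i
    i = i + width[records]
    return 87

i = i + width[records]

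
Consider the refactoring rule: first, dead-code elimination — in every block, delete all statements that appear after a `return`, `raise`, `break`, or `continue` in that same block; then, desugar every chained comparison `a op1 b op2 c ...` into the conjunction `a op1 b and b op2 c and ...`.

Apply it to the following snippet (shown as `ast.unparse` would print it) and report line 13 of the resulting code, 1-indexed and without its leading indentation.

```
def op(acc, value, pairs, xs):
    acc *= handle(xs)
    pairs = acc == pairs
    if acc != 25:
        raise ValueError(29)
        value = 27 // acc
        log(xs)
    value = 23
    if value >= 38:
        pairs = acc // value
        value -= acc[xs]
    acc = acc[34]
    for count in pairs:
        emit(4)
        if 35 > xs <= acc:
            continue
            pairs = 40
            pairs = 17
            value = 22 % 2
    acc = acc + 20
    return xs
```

if 35 > xs and xs <= acc:

Transformed code:
def op(acc, value, pairs, xs):
    acc *= handle(xs)
    pairs = acc == pairs
    if acc != 25:
        raise ValueError(29)
    value = 23
    if value >= 38:
        pairs = acc // value
        value -= acc[xs]
    acc = acc[34]
    for count in pairs:
        emit(4)
        if 35 > xs and xs <= acc:
            continue
    acc = acc + 20
    return xs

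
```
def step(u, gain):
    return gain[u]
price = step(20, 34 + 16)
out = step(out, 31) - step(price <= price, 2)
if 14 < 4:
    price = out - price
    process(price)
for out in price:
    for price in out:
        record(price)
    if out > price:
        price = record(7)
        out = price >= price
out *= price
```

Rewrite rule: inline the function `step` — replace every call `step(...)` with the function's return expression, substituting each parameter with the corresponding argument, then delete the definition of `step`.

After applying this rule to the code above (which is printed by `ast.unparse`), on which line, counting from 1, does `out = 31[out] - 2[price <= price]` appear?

Transformed code:
price = (34 + 16)[20]
out = 31[out] - 2[price <= price]
if 14 < 4:
    price = out - price
    process(price)
for out in price:
    for price in out:
        record(price)
    if out > price:
        price = record(7)
        out = price >= price
out *= price

2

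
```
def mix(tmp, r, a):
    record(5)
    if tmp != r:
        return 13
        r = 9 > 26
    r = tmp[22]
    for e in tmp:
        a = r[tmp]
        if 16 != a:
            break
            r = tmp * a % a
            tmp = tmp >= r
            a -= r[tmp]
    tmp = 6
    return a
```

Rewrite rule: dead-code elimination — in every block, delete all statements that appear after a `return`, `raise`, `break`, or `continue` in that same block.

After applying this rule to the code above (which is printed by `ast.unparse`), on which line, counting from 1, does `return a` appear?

Transformed code:
def mix(tmp, r, a):
    record(5)
    if tmp != r:
        return 13
    r = tmp[22]
    for e in tmp:
        a = r[tmp]
        if 16 != a:
            break
    tmp = 6
    return a

11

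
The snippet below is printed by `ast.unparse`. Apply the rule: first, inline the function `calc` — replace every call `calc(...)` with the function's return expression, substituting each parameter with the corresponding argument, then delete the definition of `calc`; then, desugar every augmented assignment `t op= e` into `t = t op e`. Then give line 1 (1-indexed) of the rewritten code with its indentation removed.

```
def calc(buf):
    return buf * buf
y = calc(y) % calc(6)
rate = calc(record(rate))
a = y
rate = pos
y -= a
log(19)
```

y = y * y % (6 * 6)

Transformed code:
y = y * y % (6 * 6)
rate = record(rate) * record(rate)
a = y
rate = pos
y = y - a
log(19)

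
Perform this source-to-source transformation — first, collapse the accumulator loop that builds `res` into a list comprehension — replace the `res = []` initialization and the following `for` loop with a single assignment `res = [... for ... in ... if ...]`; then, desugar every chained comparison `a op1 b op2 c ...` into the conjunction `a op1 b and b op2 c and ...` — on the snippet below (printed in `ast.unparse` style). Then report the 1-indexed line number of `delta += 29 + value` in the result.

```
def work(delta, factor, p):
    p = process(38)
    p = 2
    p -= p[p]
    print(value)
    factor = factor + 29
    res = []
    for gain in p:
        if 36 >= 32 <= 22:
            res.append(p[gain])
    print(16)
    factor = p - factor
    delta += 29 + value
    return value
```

10

Transformed code:
def work(delta, factor, p):
    p = process(38)
    p = 2
    p -= p[p]
    print(value)
    factor = factor + 29
    res = [p[gain] for gain in p if 36 >= 32 and 32 <= 22]
    print(16)
    factor = p - factor
    delta += 29 + value
    return value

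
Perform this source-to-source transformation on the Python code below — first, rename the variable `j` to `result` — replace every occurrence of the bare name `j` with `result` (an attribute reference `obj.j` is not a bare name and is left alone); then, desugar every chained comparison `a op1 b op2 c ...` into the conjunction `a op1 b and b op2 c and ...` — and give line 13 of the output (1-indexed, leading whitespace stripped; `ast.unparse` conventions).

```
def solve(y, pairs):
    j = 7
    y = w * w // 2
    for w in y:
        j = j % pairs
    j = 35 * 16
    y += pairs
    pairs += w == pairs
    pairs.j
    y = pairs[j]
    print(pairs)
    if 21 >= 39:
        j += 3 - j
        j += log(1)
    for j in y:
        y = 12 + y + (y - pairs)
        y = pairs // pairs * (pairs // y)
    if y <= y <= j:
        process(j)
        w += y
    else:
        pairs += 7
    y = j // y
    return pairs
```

Transformed code:
def solve(y, pairs):
    result = 7
    y = w * w // 2
    for w in y:
        result = result % pairs
    result = 35 * 16
    y += pairs
    pairs += w == pairs
    pairs.j
    y = pairs[result]
    print(pairs)
    if 21 >= 39:
        result += 3 - result
        result += log(1)
    for result in y:
        y = 12 + y + (y - pairs)
        y = pairs // pairs * (pairs // y)
    if y <= y and y <= result:
        process(result)
        w += y
    else:
        pairs += 7
    y = result // y
    return pairs

result += 3 - result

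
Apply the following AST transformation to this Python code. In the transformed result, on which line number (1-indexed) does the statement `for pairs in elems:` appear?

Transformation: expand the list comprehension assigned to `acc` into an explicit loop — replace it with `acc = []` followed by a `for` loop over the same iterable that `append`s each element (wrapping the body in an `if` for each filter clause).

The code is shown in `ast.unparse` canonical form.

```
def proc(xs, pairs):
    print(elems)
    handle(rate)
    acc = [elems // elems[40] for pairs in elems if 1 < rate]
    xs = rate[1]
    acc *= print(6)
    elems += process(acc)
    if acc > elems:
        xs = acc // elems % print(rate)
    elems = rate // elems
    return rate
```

Transformed code:
def proc(xs, pairs):
    print(elems)
    handle(rate)
    acc = []
    for pairs in elems:
        if 1 < rate:
            acc.append(elems // elems[40])
    xs = rate[1]
    acc *= print(6)
    elems += process(acc)
    if acc > elems:
        xs = acc // elems % print(rate)
    elems = rate // elems
    return rate

5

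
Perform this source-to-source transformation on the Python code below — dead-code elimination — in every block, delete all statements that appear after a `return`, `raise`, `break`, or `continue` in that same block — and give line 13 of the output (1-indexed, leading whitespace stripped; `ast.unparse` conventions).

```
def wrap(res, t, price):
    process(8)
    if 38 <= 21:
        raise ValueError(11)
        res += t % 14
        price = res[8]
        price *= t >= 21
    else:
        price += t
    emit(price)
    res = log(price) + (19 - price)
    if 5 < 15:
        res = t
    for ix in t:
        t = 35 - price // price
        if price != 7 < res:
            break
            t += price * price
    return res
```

if price != 7 < res:

Transformed code:
def wrap(res, t, price):
    process(8)
    if 38 <= 21:
        raise ValueError(11)
    else:
        price += t
    emit(price)
    res = log(price) + (19 - price)
    if 5 < 15:
        res = t
    for ix in t:
        t = 35 - price // price
        if price != 7 < res:
            break
    return res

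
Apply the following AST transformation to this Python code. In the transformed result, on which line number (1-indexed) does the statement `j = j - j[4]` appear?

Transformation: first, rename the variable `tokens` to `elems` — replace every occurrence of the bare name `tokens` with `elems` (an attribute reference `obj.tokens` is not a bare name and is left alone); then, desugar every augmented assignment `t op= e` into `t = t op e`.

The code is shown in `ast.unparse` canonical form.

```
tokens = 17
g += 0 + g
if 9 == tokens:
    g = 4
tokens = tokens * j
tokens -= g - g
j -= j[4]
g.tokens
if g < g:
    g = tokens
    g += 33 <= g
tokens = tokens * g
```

Transformed code:
elems = 17
g = g + (0 + g)
if 9 == elems:
    g = 4
elems = elems * j
elems = elems - (g - g)
j = j - j[4]
g.tokens
if g < g:
    g = elems
    g = g + (33 <= g)
elems = elems * g

7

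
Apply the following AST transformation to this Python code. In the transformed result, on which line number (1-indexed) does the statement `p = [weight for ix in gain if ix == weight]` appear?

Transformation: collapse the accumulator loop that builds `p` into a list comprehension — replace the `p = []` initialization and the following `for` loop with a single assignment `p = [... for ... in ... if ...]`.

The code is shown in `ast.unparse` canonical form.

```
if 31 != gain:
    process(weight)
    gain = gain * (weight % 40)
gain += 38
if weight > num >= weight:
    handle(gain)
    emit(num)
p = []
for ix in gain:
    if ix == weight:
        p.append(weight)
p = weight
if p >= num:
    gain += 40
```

8

Transformed code:
if 31 != gain:
    process(weight)
    gain = gain * (weight % 40)
gain += 38
if weight > num >= weight:
    handle(gain)
    emit(num)
p = [weight for ix in gain if ix == weight]
p = weight
if p >= num:
    gain += 40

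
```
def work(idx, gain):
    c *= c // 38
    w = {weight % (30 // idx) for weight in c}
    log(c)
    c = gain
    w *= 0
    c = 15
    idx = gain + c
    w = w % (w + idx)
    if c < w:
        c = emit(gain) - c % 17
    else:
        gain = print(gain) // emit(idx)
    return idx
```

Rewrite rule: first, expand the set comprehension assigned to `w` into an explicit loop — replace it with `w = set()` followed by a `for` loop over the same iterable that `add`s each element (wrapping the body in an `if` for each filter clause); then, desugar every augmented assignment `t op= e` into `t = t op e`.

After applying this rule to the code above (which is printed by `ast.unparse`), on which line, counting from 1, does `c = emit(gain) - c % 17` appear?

13

Transformed code:
def work(idx, gain):
    c = c * (c // 38)
    w = set()
    for weight in c:
        w.add(weight % (30 // idx))
    log(c)
    c = gain
    w = w * 0
    c = 15
    idx = gain + c
    w = w % (w + idx)
    if c < w:
        c = emit(gain) - c % 17
    else:
        gain = print(gain) // emit(idx)
    return idx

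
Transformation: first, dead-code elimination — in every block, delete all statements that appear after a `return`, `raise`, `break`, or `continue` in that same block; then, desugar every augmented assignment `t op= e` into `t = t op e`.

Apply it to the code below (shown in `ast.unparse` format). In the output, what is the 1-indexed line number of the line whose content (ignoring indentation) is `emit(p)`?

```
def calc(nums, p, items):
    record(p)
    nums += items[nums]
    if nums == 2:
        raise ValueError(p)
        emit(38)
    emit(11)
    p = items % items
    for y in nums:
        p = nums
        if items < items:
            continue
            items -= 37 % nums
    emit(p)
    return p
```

Transformed code:
def calc(nums, p, items):
    record(p)
    nums = nums + items[nums]
    if nums == 2:
        raise ValueError(p)
    emit(11)
    p = items % items
    for y in nums:
        p = nums
        if items < items:
            continue
    emit(p)
    return p

12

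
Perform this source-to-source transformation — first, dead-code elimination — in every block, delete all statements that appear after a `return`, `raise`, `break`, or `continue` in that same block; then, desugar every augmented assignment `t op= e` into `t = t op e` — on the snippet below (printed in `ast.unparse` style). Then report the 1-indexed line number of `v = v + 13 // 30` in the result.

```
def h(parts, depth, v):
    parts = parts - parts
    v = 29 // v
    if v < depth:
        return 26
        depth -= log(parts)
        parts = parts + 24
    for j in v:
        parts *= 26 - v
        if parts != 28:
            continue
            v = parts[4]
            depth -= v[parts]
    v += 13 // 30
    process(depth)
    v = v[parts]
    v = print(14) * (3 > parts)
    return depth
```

Transformed code:
def h(parts, depth, v):
    parts = parts - parts
    v = 29 // v
    if v < depth:
        return 26
    for j in v:
        parts = parts * (26 - v)
        if parts != 28:
            continue
    v = v + 13 // 30
    process(depth)
    v = v[parts]
    v = print(14) * (3 > parts)
    return depth

10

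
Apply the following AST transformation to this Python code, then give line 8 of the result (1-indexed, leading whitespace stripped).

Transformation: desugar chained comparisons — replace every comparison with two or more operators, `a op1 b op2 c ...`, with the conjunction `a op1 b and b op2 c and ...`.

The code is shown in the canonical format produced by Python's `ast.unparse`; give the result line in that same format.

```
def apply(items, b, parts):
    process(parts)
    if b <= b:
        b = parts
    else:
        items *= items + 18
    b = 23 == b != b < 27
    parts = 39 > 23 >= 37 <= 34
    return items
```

Transformed code:
def apply(items, b, parts):
    process(parts)
    if b <= b:
        b = parts
    else:
        items *= items + 18
    b = 23 == b and b != b and (b < 27)
    parts = 39 > 23 and 23 >= 37 and (37 <= 34)
    return items

parts = 39 > 23 and 23 >= 37 and (37 <= 34)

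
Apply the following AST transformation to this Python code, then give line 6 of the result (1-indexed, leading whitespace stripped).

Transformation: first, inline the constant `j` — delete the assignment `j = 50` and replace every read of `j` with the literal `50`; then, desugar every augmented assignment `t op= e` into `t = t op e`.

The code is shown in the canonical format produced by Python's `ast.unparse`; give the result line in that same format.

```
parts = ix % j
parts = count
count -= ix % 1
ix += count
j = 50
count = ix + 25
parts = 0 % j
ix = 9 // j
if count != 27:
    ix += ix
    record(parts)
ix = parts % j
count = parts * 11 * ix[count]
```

parts = 0 % 50

Transformed code:
parts = ix % 50
parts = count
count = count - ix % 1
ix = ix + count
count = ix + 25
parts = 0 % 50
ix = 9 // 50
if count != 27:
    ix = ix + ix
    record(parts)
ix = parts % 50
count = parts * 11 * ix[count]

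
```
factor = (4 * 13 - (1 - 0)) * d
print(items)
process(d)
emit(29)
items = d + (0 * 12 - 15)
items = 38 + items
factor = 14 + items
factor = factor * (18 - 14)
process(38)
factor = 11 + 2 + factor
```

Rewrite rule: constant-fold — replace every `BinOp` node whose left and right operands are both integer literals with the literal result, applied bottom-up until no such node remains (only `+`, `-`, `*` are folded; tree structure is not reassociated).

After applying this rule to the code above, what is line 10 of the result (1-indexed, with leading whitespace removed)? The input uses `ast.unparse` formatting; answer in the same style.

factor = 13 + factor

Transformed code:
factor = 51 * d
print(items)
process(d)
emit(29)
items = d + -15
items = 38 + items
factor = 14 + items
factor = factor * 4
process(38)
factor = 13 + factor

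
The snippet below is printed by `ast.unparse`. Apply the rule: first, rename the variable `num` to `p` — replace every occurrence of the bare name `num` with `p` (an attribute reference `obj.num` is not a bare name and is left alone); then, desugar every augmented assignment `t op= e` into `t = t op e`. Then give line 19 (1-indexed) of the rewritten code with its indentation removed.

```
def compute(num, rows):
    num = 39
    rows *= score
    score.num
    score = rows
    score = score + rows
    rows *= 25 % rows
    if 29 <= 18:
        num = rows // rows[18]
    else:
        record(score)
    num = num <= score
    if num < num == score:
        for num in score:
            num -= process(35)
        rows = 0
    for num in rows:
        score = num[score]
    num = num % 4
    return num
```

Transformed code:
def compute(p, rows):
    p = 39
    rows = rows * score
    score.num
    score = rows
    score = score + rows
    rows = rows * (25 % rows)
    if 29 <= 18:
        p = rows // rows[18]
    else:
        record(score)
    p = p <= score
    if p < p == score:
        for p in score:
            p = p - process(35)
        rows = 0
    for p in rows:
        score = p[score]
    p = p % 4
    return p

p = p % 4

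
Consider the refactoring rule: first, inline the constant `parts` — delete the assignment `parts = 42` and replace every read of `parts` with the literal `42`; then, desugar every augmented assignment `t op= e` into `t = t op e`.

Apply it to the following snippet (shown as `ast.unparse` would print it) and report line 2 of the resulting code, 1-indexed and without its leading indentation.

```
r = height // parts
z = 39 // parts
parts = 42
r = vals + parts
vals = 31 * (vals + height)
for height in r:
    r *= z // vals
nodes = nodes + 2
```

z = 39 // 42

Transformed code:
r = height // 42
z = 39 // 42
r = vals + 42
vals = 31 * (vals + height)
for height in r:
    r = r * (z // vals)
nodes = nodes + 2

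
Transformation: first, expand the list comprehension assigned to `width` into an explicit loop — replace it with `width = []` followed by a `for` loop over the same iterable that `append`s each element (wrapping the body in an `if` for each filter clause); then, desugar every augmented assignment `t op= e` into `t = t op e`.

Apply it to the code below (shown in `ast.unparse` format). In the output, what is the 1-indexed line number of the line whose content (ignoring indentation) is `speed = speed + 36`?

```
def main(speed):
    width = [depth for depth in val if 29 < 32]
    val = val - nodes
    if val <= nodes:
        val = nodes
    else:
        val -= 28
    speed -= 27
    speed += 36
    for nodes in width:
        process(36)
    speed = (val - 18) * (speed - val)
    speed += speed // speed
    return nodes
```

12

Transformed code:
def main(speed):
    width = []
    for depth in val:
        if 29 < 32:
            width.append(depth)
    val = val - nodes
    if val <= nodes:
        val = nodes
    else:
        val = val - 28
    speed = speed - 27
    speed = speed + 36
    for nodes in width:
        process(36)
    speed = (val - 18) * (speed - val)
    speed = speed + speed // speed
    return nodes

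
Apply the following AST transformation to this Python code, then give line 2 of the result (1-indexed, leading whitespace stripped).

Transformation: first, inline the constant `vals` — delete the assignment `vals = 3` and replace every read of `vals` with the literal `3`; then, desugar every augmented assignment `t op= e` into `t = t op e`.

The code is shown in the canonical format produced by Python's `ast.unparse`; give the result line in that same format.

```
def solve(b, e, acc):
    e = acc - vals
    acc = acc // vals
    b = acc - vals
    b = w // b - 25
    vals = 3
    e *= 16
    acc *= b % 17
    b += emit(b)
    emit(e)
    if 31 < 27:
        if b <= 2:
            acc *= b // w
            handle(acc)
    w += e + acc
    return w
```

Transformed code:
def solve(b, e, acc):
    e = acc - 3
    acc = acc // 3
    b = acc - 3
    b = w // b - 25
    e = e * 16
    acc = acc * (b % 17)
    b = b + emit(b)
    emit(e)
    if 31 < 27:
        if b <= 2:
            acc = acc * (b // w)
            handle(acc)
    w = w + (e + acc)
    return w

e = acc - 3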